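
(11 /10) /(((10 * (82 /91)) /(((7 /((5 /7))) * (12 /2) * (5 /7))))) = 21021 /4100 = 5.13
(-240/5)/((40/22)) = -132/5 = -26.40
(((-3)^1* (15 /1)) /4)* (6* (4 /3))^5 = -368640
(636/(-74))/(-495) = 106/6105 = 0.02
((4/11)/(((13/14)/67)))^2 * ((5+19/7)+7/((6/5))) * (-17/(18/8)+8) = 2288599936/552123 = 4145.09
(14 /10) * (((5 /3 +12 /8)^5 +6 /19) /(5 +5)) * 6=329647759 /1231200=267.75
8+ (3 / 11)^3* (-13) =10297 / 1331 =7.74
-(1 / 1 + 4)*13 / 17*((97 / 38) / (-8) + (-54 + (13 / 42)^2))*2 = 472510285 / 1139544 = 414.65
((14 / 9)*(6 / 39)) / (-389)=-28 / 45513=-0.00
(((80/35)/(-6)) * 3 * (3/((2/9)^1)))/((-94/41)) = 2214/329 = 6.73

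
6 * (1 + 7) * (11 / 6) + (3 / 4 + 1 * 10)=395 / 4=98.75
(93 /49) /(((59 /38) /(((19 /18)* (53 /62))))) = 19133 /17346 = 1.10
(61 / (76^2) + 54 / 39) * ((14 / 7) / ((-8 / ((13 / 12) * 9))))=-314283 / 92416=-3.40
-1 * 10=-10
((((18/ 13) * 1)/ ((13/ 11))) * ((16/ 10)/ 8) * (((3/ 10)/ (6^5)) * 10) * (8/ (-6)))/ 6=-11/ 547560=-0.00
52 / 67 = 0.78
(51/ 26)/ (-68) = -3/ 104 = -0.03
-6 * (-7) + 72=114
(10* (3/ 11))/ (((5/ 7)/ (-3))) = -126/ 11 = -11.45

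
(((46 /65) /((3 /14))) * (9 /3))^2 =414736 /4225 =98.16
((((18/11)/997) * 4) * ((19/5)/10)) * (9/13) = 0.00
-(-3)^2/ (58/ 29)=-9/ 2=-4.50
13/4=3.25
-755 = -755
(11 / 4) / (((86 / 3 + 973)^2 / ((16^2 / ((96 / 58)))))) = 3828 / 9030025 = 0.00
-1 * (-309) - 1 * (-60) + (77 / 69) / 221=5626958 / 15249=369.01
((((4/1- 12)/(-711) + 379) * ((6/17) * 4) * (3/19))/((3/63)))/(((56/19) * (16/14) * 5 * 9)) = 1886339/161160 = 11.70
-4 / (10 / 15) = -6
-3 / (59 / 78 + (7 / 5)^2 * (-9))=5850 / 32923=0.18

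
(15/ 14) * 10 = 75/ 7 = 10.71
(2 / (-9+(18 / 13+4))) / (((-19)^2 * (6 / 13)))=-169 / 50901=-0.00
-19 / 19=-1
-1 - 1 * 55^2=-3026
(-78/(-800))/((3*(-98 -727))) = -13/330000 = -0.00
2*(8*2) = 32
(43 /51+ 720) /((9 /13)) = 477919 /459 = 1041.22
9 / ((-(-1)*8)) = 9 / 8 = 1.12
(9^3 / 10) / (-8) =-729 / 80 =-9.11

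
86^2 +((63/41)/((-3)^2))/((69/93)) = 7396.23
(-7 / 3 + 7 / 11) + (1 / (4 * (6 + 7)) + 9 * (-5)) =-80099 / 1716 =-46.68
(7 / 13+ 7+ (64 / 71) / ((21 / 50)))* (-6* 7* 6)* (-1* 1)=2252616 / 923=2440.54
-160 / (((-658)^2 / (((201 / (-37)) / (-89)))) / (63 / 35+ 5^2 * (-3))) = 588528 / 356437613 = 0.00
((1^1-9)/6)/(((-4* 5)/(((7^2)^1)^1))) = 49/15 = 3.27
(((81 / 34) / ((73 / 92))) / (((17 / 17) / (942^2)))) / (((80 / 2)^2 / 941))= 388905685803 / 248200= 1566904.46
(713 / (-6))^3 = -362467097 / 216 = -1678088.41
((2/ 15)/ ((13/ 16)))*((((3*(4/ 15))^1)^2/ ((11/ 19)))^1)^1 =9728/ 53625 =0.18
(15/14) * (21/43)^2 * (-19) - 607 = -2262641/3698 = -611.86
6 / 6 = 1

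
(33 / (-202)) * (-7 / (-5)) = -231 / 1010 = -0.23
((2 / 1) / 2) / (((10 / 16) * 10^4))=0.00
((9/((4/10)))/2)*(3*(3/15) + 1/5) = 9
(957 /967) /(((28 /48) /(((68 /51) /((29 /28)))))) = 2112 /967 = 2.18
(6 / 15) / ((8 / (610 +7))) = 30.85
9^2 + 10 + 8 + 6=105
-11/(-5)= 11/5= 2.20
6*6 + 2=38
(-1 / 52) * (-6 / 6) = 0.02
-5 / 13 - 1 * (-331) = 4298 / 13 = 330.62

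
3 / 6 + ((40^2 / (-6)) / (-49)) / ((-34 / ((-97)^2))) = -7524701 / 4998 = -1505.54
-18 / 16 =-9 / 8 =-1.12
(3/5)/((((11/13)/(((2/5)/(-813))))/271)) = -26/275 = -0.09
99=99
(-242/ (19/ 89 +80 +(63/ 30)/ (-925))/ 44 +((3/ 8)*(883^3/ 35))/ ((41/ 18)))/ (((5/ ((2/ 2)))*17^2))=1227475092829975069/ 547704819178300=2241.13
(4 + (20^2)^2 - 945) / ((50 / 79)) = 12565661 / 50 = 251313.22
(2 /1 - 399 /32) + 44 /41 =-12327 /1312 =-9.40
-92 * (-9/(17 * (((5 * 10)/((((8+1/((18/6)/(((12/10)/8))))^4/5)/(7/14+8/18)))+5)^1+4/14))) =5006985691932/549153706043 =9.12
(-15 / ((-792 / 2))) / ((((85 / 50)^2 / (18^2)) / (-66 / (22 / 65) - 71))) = -3591000 / 3179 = -1129.60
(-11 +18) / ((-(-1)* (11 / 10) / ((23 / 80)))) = 161 / 88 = 1.83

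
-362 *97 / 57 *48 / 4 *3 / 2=-210684 / 19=-11088.63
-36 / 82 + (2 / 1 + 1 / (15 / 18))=566 / 205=2.76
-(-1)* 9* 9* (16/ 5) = 1296/ 5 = 259.20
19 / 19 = 1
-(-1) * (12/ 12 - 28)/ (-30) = 9/ 10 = 0.90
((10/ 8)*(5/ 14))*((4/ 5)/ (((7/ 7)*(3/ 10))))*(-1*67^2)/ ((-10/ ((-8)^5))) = -367738880/ 21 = -17511375.24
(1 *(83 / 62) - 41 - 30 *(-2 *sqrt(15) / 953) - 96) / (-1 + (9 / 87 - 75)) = 243919 / 136462 - 1740 *sqrt(15) / 2097553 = 1.78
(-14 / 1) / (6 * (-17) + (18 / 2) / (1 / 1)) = 14 / 93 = 0.15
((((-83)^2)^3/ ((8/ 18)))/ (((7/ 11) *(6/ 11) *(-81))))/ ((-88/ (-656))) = -147450108389419/ 756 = -195039825911.93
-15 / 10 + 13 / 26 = -1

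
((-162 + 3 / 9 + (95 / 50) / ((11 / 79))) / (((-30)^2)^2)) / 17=-48847 / 4544100000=-0.00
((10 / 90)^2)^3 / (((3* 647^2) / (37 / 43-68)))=-2887 / 28698112138401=-0.00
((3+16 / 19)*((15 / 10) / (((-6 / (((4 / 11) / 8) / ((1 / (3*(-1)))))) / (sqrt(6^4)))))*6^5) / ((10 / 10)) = 7663248 / 209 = 36666.26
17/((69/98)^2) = 163268/4761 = 34.29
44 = 44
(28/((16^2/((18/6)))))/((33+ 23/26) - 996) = -273/800480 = -0.00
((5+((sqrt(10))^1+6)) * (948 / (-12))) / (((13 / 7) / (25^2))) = -376525.94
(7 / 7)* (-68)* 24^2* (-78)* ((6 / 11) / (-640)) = -143208 / 55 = -2603.78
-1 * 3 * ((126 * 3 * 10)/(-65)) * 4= 9072/13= 697.85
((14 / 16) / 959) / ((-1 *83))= -1 / 90968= -0.00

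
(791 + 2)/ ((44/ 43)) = 34099/ 44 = 774.98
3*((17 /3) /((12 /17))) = 289 /12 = 24.08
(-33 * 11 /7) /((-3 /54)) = 6534 /7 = 933.43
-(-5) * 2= 10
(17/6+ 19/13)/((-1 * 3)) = -335/234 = -1.43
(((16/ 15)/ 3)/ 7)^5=1048576/ 3101364196875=0.00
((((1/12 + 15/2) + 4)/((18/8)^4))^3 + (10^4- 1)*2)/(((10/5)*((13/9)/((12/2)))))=152497402523677162/3671583974253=41534.50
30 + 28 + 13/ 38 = 2217/ 38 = 58.34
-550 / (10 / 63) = -3465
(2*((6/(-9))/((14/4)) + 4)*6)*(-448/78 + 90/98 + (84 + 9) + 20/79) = 4271960960/1056783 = 4042.42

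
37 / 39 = 0.95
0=0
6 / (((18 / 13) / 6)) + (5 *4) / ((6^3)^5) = 3056202399749 / 117546246144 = 26.00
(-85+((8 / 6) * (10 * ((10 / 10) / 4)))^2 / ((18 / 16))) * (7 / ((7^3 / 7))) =-6085 / 567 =-10.73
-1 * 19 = -19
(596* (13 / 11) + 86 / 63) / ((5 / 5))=489070 / 693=705.73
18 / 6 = 3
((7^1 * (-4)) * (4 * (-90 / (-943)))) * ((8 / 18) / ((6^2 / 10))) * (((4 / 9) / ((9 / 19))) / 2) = -425600 / 687447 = -0.62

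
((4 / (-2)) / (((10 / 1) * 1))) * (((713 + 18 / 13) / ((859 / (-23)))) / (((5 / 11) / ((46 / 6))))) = 54041053 / 837525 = 64.52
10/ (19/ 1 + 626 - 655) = -1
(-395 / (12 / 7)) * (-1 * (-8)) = -5530 / 3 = -1843.33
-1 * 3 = -3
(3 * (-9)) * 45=-1215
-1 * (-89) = 89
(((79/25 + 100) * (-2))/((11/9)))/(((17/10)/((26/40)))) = -301743/4675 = -64.54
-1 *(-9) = 9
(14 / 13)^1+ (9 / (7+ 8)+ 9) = 694 / 65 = 10.68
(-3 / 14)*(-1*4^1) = 0.86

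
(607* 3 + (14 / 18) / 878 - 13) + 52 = 14697727 / 7902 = 1860.00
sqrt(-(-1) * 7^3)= 7 * sqrt(7)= 18.52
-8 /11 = -0.73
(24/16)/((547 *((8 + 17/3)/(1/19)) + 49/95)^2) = 243675/3277403614995848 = 0.00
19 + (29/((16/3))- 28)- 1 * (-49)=727/16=45.44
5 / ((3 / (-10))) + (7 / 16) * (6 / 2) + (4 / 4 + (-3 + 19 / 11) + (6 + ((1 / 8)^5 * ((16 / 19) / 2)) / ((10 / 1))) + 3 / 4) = -227975647 / 25681920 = -8.88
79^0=1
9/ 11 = 0.82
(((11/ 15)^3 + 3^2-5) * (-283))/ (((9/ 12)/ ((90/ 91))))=-33577384/ 20475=-1639.92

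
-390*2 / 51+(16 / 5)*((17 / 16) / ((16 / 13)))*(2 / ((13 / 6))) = -4333 / 340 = -12.74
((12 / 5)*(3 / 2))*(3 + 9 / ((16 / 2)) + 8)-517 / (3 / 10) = -100781 / 60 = -1679.68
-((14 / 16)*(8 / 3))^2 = -49 / 9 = -5.44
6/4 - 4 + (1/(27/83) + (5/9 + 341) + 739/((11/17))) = 881627/594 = 1484.22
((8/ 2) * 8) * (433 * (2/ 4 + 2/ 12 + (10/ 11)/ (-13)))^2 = 393192931328/ 184041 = 2136442.05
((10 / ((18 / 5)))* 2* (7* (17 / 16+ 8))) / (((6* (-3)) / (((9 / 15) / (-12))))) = 5075 / 5184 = 0.98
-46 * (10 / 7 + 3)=-1426 / 7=-203.71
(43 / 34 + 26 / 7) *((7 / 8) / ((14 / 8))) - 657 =-311547 / 476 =-654.51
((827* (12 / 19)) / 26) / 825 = 1654 / 67925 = 0.02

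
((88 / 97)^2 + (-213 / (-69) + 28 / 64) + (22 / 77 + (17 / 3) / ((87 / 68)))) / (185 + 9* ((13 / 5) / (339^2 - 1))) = 316739374214575 / 6465979499266602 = 0.05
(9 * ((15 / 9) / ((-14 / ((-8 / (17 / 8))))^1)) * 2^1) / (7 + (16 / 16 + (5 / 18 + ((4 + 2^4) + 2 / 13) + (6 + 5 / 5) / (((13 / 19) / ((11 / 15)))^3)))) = 14236560000 / 65383893239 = 0.22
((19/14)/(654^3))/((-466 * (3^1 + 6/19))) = -361/114970851219168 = -0.00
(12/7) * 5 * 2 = 120/7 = 17.14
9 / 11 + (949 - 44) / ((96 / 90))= 149469 / 176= 849.26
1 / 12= 0.08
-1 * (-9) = 9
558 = 558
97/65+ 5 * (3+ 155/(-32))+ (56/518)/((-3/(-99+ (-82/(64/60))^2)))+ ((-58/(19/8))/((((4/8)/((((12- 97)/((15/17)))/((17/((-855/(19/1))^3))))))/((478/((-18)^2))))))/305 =-10900925781903/89196640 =-122212.29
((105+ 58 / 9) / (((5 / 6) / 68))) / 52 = 34102 / 195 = 174.88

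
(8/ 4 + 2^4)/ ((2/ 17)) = 153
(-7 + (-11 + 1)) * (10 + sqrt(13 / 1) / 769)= -170 - 17 * sqrt(13) / 769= -170.08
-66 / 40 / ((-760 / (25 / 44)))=3 / 2432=0.00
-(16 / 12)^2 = -16 / 9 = -1.78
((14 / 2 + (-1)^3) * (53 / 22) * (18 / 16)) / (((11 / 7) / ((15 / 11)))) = 150255 / 10648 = 14.11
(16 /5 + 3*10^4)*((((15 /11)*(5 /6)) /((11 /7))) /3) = 2625280 /363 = 7232.18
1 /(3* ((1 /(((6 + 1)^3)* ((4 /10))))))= 45.73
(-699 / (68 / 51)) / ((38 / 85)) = -178245 / 152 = -1172.66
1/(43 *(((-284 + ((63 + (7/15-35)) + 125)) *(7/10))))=-75/294679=-0.00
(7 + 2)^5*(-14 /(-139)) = 826686 /139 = 5947.38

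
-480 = -480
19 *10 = 190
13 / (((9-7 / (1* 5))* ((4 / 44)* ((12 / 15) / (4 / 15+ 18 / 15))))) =7865 / 228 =34.50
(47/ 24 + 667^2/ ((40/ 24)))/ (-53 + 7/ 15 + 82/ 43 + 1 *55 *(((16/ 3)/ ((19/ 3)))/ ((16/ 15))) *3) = 26170342531/ 7807592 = 3351.91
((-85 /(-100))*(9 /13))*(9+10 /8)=6273 /1040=6.03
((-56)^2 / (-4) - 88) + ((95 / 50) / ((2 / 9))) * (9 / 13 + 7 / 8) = -1785887 / 2080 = -858.60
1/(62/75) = 75/62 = 1.21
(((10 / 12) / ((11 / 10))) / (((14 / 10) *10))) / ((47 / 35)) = 125 / 3102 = 0.04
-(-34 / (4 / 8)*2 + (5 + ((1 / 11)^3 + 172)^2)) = -52178243998 / 1771561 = -29453.26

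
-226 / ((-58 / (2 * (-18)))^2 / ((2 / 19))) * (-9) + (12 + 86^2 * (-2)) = -234851588 / 15979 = -14697.51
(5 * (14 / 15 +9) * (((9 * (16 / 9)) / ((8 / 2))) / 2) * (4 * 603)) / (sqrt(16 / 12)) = 119796 * sqrt(3) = 207492.76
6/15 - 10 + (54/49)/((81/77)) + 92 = 8762/105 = 83.45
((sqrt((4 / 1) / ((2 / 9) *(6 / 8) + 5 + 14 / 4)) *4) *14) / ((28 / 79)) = 107.34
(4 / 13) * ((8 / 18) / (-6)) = -0.02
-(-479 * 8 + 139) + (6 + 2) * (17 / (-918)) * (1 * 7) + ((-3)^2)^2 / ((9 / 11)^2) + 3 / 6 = 3813.46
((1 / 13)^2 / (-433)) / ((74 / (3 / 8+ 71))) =-571 / 43320784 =-0.00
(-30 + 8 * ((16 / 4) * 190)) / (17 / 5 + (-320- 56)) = -30250 / 1863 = -16.24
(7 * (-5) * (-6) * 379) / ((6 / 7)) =92855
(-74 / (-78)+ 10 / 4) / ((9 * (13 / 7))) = 1883 / 9126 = 0.21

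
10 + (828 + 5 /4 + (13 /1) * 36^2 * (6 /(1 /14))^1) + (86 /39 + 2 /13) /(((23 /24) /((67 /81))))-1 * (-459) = 1416532.29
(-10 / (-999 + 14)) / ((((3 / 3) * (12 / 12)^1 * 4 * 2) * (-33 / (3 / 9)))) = -1 / 78012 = -0.00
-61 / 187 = -0.33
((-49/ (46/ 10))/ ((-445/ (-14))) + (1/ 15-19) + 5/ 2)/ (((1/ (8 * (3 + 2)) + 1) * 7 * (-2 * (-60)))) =-1029751/ 52874010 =-0.02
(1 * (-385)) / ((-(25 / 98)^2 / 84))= 62118672 / 125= 496949.38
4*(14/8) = 7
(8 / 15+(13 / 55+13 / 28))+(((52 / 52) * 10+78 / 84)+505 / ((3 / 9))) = 7055491 / 4620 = 1527.16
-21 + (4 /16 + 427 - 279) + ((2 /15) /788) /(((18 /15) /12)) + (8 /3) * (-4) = 91869 /788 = 116.59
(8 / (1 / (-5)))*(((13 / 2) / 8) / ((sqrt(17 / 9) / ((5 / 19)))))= -975*sqrt(17) / 646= -6.22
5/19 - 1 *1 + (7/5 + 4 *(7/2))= 1393/95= 14.66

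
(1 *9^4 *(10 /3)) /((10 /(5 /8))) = 10935 /8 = 1366.88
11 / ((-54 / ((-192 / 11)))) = 32 / 9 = 3.56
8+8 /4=10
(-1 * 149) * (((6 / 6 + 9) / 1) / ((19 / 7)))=-10430 / 19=-548.95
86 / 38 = 43 / 19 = 2.26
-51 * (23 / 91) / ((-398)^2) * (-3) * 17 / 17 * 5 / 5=0.00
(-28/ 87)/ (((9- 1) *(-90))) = 7/ 15660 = 0.00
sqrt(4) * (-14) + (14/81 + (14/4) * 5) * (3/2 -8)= -46291/324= -142.87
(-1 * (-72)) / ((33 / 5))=120 / 11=10.91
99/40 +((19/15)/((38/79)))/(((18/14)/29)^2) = 13046101/9720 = 1342.19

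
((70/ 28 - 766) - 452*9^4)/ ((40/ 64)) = -4746136.80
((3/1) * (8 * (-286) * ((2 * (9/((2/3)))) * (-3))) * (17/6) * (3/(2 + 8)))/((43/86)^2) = 9451728/5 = 1890345.60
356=356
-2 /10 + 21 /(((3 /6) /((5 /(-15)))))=-71 /5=-14.20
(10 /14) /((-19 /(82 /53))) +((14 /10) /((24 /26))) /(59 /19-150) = -80846321 /1180425540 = -0.07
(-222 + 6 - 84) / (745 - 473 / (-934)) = -93400 / 232101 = -0.40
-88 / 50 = -44 / 25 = -1.76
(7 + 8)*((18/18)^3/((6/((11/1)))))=27.50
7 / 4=1.75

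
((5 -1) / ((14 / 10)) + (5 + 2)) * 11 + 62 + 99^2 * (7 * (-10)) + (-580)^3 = -1370585297 / 7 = -195797899.57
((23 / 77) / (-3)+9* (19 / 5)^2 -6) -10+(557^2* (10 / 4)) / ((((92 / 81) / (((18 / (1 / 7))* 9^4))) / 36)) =2699420233275922637 / 132825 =20323133696788.43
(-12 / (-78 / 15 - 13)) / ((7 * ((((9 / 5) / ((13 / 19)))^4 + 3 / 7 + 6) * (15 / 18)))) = 2746250 / 1319992079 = 0.00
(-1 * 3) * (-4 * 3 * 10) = 360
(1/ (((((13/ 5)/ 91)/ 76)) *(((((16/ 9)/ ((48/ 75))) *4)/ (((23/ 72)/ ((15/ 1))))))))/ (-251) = -3059/ 150600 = -0.02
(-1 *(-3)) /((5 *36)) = 1 /60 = 0.02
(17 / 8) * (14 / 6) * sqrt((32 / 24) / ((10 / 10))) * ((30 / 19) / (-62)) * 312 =-15470 * sqrt(3) / 589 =-45.49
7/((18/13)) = 91/18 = 5.06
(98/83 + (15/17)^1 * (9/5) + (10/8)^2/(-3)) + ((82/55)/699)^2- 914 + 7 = -30189520597717601/33367734932400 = -904.75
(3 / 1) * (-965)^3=-2695896375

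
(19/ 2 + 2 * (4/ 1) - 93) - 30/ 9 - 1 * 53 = -131.83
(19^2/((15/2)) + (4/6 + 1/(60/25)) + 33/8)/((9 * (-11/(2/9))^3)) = -6401/130990365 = -0.00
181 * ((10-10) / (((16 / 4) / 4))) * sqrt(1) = 0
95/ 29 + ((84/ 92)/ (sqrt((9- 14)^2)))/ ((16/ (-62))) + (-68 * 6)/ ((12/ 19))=-17166759/ 26680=-643.43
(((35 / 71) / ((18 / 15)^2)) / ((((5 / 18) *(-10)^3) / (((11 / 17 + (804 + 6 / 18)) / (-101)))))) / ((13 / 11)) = 121583 / 14628840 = 0.01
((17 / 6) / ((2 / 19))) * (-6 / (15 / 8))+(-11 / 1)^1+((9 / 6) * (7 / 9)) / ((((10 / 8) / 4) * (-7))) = -293 / 3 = -97.67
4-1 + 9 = 12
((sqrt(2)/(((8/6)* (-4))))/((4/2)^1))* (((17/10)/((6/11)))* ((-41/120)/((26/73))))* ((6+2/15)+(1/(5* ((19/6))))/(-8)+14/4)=6141489343* sqrt(2)/2276352000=3.82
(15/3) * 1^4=5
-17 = -17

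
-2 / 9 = -0.22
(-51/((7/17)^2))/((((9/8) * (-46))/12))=78608/1127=69.75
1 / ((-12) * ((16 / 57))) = -19 / 64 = -0.30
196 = 196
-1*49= -49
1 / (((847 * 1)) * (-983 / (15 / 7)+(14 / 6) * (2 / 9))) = -135 / 52394573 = -0.00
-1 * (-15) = 15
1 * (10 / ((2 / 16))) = 80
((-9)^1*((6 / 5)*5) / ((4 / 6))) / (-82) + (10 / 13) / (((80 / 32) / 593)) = 195557 / 1066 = 183.45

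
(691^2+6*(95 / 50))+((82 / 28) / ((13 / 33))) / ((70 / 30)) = 3041646883 / 6370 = 477495.59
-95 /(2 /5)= -475 /2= -237.50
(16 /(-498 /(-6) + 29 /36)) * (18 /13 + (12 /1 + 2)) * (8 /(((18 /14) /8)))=819200 /5603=146.21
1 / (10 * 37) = 1 / 370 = 0.00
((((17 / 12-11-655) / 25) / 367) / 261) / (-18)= 11 / 713448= 0.00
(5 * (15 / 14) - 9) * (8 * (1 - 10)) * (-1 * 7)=-1836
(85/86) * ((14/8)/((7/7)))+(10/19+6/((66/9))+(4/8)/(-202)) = 22304945/7261496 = 3.07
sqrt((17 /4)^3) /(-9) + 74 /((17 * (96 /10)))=185 /408 - 17 * sqrt(17) /72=-0.52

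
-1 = -1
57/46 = 1.24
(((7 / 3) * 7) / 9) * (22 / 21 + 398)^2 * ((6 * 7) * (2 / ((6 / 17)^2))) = 142063961200 / 729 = 194875118.24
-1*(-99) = 99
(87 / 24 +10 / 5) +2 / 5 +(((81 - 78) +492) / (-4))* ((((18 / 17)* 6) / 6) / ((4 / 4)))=-85003 / 680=-125.00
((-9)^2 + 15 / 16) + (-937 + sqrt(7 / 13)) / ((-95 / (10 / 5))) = 154529 / 1520 - 2*sqrt(91) / 1235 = 101.65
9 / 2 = 4.50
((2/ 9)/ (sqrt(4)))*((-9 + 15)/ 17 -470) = -7984/ 153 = -52.18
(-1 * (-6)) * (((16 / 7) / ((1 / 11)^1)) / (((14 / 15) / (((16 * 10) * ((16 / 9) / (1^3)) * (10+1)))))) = 24780800 / 49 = 505730.61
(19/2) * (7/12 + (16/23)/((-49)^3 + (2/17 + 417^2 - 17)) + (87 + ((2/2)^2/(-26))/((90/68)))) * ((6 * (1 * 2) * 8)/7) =342293412674308/30007121235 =11407.07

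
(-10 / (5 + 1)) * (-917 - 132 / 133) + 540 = 825925 / 399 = 2069.99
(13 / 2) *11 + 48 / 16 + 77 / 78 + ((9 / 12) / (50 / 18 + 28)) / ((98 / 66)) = 159870397 / 2117388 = 75.50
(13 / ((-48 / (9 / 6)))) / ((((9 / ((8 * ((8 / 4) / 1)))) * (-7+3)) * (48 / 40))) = 65 / 432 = 0.15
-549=-549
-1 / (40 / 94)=-47 / 20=-2.35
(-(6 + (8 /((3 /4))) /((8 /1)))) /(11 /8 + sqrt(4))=-176 /81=-2.17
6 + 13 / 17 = 115 / 17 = 6.76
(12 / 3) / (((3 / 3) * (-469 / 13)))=-52 / 469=-0.11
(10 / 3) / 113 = 10 / 339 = 0.03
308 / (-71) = -308 / 71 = -4.34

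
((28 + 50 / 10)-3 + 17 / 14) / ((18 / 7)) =437 / 36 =12.14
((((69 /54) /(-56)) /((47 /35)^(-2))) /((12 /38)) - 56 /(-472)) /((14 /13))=-66209611 /6119668800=-0.01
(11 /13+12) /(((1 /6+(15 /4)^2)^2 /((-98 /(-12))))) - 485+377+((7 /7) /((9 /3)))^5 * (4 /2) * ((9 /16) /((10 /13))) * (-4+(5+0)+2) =-469223127839 /4366337040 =-107.46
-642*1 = -642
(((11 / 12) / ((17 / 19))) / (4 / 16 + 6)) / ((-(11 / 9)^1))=-57 / 425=-0.13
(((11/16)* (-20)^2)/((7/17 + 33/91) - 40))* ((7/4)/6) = -2977975/1456368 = -2.04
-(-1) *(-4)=-4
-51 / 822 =-17 / 274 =-0.06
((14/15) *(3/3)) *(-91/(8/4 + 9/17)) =-21658/645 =-33.58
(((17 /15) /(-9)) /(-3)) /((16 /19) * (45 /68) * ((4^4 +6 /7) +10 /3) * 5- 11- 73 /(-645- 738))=17719457 /301425578100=0.00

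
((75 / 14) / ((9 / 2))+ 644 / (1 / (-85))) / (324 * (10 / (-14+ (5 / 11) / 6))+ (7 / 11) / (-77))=127824918485 / 543386739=235.24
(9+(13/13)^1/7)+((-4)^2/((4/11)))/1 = 372/7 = 53.14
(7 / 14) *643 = 643 / 2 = 321.50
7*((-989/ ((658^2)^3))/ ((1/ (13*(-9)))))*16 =115713/ 724665088138012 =0.00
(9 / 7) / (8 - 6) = 9 / 14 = 0.64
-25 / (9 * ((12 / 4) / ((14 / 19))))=-0.68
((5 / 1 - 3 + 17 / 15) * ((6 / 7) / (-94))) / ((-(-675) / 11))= -11 / 23625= -0.00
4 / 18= 2 / 9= 0.22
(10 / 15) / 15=2 / 45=0.04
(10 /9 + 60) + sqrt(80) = 4 * sqrt(5) + 550 /9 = 70.06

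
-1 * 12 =-12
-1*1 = -1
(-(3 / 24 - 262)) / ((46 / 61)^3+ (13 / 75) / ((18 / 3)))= 106993168875 / 187007812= 572.13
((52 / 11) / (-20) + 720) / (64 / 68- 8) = -672979 / 6600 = -101.97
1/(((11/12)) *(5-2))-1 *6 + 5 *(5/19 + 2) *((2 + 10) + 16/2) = 46122/209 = 220.68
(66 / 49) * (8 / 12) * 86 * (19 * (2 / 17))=143792 / 833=172.62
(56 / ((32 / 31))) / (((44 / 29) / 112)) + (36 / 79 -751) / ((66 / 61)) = 1569391 / 474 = 3310.95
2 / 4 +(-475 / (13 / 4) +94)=-1343 / 26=-51.65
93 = 93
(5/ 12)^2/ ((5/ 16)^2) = 16/ 9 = 1.78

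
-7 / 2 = -3.50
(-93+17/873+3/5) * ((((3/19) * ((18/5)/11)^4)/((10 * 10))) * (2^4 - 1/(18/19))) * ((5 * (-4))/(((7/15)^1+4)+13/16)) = 10121723307648/106837252878125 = 0.09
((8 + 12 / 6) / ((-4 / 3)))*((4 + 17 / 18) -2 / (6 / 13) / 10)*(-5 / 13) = 1015 / 78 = 13.01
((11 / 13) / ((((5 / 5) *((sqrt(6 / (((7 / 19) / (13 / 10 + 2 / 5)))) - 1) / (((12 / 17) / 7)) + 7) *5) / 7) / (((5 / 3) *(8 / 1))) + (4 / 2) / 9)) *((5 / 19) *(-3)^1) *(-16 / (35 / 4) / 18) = -84480 / 147359459 + 2585088 *sqrt(33915) / 19598808047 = 0.02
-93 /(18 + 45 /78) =-806 /161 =-5.01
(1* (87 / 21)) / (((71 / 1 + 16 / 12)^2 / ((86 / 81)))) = 2494 / 2966607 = 0.00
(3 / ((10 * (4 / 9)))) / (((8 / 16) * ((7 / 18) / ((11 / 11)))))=243 / 70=3.47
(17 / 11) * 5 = 85 / 11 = 7.73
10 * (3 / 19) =30 / 19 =1.58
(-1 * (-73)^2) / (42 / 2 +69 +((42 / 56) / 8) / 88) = -15006464 / 253443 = -59.21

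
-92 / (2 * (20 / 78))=-897 / 5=-179.40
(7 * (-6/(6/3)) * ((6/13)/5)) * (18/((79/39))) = -6804/395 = -17.23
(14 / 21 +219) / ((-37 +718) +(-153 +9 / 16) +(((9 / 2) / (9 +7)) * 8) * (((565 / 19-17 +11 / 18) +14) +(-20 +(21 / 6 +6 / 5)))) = 1001680 / 2533857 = 0.40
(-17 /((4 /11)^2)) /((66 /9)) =-561 /32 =-17.53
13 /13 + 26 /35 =61 /35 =1.74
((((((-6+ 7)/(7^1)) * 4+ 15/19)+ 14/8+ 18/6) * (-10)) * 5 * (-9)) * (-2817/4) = -2060565075/1064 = -1936621.31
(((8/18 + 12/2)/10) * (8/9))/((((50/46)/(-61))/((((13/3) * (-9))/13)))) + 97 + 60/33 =7249081/37125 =195.26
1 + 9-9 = 1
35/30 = 7/6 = 1.17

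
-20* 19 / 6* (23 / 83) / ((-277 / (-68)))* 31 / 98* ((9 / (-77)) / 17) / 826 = 406410 / 35825702759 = 0.00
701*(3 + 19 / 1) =15422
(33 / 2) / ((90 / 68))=187 / 15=12.47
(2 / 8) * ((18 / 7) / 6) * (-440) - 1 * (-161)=113.86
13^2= 169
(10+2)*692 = 8304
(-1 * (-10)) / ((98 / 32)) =160 / 49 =3.27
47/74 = 0.64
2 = 2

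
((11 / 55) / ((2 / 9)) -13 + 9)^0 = 1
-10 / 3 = -3.33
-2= -2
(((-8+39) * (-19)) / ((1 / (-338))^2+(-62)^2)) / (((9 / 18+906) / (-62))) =8343924784 / 796186087781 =0.01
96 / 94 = 48 / 47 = 1.02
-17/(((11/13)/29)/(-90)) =576810/11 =52437.27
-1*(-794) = 794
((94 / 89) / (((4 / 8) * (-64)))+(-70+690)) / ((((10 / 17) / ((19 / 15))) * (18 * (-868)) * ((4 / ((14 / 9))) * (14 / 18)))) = -40736437 / 953510400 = -0.04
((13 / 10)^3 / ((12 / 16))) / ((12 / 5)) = 2197 / 1800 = 1.22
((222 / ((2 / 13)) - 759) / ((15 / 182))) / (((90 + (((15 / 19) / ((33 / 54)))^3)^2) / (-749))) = -4744310742196478684 / 72238450623825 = -65675.70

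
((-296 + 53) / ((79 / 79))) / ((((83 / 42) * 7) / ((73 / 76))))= -53217 / 3154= -16.87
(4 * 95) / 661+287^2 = 54446289 / 661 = 82369.57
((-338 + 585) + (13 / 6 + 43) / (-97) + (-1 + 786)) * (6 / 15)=600353 / 1455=412.61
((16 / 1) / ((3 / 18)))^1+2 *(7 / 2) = 103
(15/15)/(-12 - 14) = -1/26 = -0.04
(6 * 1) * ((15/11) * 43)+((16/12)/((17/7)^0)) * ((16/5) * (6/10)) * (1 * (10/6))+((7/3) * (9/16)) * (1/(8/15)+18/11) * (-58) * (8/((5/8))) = -3065.39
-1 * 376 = -376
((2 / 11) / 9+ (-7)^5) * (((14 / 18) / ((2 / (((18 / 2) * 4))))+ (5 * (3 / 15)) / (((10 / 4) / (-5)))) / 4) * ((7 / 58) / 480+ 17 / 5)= -157508913733 / 918720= -171443.87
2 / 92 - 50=-2299 / 46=-49.98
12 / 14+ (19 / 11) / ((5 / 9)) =1527 / 385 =3.97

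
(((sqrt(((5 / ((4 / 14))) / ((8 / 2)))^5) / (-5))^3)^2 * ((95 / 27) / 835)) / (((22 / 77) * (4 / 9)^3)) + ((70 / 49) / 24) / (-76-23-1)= 3496273009891252844398573 / 78970619465941647360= 44273.09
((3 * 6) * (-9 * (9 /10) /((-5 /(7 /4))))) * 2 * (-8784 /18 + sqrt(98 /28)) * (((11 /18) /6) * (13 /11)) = -149877 /25 + 2457 * sqrt(14) /400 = -5972.10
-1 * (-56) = 56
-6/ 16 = -0.38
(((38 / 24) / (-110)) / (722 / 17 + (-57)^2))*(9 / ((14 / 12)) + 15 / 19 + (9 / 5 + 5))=-173009 / 2585121000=-0.00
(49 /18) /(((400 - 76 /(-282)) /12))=2303 /28219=0.08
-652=-652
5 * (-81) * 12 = -4860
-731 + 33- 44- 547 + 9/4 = -5147/4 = -1286.75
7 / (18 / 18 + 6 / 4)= 14 / 5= 2.80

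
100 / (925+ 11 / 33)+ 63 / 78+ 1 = 8642 / 4511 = 1.92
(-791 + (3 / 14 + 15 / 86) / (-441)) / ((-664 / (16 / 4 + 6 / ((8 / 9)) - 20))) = -53957433 / 4896668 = -11.02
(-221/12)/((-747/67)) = 14807/8964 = 1.65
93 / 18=31 / 6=5.17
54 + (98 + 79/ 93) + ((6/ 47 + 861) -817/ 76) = 17540423/ 17484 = 1003.23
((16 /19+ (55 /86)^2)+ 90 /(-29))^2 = 56981980946881 /16607222438416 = 3.43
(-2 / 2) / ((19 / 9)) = -9 / 19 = -0.47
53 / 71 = 0.75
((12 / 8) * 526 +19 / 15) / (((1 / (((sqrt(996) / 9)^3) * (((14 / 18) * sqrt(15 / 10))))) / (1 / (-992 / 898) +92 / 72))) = 5726685181 * sqrt(166) / 6101730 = 12092.17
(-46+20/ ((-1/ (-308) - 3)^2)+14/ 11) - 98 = -1316658450/ 9371219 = -140.50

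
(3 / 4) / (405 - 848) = -0.00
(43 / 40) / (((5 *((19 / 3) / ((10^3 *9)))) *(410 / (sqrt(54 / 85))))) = 3483 *sqrt(510) / 132430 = 0.59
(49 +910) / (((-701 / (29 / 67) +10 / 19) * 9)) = -528409 / 8028747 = -0.07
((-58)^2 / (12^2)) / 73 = 0.32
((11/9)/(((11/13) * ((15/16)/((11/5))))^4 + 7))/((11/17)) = 31820152832/118206508473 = 0.27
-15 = -15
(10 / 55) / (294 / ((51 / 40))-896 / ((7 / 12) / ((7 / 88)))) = 17 / 10136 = 0.00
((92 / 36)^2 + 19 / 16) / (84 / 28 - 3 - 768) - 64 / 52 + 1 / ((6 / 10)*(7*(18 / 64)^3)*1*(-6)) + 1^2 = -4951004507 / 2445520896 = -2.02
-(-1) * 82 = 82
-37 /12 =-3.08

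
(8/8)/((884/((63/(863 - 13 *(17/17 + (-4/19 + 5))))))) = 133/1470092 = 0.00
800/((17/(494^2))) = 195228800/17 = 11484047.06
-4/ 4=-1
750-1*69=681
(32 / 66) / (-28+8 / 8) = -16 / 891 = -0.02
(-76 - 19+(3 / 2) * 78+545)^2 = 321489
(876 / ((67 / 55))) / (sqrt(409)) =48180*sqrt(409) / 27403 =35.56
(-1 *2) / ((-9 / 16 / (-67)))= -238.22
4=4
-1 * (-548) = 548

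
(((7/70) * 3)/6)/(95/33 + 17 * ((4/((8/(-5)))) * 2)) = -33/54200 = -0.00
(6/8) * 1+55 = 223/4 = 55.75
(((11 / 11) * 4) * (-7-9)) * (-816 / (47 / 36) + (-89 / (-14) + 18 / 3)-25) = 13426656 / 329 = 40810.50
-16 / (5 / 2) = -32 / 5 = -6.40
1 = 1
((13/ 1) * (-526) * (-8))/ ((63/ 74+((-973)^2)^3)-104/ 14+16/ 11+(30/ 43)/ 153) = 683565538656/ 10603228441879985166741649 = 0.00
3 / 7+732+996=12099 / 7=1728.43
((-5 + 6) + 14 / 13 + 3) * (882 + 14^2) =71148 / 13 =5472.92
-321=-321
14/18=7/9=0.78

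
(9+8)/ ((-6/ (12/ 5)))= -34/ 5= -6.80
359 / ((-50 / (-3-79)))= 588.76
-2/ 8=-1/ 4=-0.25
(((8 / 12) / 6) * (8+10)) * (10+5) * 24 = 720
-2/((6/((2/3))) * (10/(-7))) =7/45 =0.16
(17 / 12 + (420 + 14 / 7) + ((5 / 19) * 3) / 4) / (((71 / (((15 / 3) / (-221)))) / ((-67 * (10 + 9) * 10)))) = 80889100 / 47073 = 1718.38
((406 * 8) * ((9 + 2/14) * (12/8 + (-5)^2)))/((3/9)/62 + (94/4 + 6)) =9148224/343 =26671.21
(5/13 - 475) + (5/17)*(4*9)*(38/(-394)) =-20707790/43537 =-475.64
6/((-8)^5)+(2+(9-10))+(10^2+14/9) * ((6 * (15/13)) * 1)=149962713/212992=704.08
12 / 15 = 4 / 5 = 0.80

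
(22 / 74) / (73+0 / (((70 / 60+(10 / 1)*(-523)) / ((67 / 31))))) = 11 / 2701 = 0.00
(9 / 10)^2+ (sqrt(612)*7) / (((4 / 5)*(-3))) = 81 / 100 - 35*sqrt(17) / 2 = -71.34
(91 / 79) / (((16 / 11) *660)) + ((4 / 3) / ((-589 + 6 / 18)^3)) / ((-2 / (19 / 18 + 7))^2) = 187934440901 / 156639644850240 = 0.00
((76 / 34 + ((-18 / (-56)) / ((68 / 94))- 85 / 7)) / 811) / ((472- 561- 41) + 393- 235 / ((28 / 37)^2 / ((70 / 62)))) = 0.00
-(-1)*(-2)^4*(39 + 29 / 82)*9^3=18819864 / 41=459021.07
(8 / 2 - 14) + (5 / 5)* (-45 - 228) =-283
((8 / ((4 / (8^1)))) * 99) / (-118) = -792 / 59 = -13.42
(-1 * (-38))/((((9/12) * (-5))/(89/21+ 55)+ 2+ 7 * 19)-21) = 189088/566949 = 0.33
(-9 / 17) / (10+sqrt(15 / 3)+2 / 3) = -864 / 16643+81*sqrt(5) / 16643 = -0.04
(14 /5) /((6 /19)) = 133 /15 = 8.87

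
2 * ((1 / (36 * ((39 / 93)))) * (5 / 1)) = 155 / 234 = 0.66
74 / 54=37 / 27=1.37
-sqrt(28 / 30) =-sqrt(210) / 15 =-0.97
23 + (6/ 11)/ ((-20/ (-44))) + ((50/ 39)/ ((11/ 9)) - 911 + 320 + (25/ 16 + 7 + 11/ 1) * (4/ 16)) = -25664973/ 45760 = -560.86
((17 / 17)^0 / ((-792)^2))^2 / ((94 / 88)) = 1 / 420286952448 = 0.00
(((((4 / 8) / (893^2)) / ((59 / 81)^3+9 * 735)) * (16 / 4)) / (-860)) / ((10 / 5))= -531441 / 2411080138287027160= -0.00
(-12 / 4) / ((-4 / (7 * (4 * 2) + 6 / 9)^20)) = 101605785166189313060040025000000000000000000 / 1162261467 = 87420763787731520019531050000000000.00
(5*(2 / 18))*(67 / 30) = 1.24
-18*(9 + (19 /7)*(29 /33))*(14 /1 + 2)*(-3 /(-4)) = -189360 /77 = -2459.22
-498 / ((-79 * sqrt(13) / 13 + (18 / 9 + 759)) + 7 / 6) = -177633612 / 271635601- 1416312 * sqrt(13) / 271635601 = -0.67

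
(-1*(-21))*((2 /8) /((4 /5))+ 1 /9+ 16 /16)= 1435 /48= 29.90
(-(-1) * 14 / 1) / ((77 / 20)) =40 / 11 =3.64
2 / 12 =1 / 6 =0.17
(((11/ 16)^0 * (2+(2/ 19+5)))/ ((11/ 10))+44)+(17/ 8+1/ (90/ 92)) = 4033357/ 75240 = 53.61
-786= -786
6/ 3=2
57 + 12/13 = 753/13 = 57.92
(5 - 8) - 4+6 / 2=-4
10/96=5/48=0.10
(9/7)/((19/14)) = 18/19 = 0.95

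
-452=-452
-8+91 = 83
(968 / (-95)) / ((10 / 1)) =-484 / 475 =-1.02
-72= -72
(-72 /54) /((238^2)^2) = -1 /2406407052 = -0.00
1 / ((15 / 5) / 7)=7 / 3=2.33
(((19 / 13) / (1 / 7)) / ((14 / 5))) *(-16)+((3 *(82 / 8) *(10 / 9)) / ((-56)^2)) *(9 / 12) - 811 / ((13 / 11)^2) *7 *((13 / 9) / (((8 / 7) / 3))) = -15136394629 / 978432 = -15470.05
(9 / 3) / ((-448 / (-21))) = 9 / 64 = 0.14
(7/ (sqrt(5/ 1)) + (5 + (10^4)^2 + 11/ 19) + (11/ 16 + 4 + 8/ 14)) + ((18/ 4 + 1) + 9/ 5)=7*sqrt(5)/ 5 + 1064000192987/ 10640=100000021.27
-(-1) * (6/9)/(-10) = -1/15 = -0.07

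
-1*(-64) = 64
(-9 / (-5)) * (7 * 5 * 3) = 189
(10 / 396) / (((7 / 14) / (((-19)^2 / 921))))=1805 / 91179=0.02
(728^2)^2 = 280883040256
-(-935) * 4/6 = 1870/3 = 623.33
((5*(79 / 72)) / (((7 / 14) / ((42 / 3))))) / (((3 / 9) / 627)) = 577885 / 2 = 288942.50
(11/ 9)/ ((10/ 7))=77/ 90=0.86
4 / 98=2 / 49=0.04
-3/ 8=-0.38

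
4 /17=0.24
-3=-3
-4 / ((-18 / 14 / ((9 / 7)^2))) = 36 / 7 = 5.14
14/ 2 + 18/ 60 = 73/ 10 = 7.30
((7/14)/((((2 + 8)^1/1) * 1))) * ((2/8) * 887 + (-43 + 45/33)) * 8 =72.05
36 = 36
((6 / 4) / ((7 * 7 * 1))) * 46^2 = 3174 / 49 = 64.78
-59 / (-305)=59 / 305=0.19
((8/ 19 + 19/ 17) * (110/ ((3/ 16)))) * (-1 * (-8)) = 6997760/ 969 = 7221.63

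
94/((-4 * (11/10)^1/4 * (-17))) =940/187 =5.03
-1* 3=-3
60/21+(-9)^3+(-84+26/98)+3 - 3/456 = -6009673/7448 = -806.88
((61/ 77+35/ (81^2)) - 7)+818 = 410117683/ 505197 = 811.80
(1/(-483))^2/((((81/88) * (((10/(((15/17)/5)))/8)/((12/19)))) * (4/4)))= 1408/3390855615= 0.00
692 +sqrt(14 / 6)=sqrt(21) / 3 +692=693.53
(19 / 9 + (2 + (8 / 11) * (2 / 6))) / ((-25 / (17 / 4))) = -7327 / 9900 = -0.74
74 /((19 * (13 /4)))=296 /247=1.20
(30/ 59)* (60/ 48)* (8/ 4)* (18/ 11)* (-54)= -72900/ 649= -112.33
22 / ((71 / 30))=660 / 71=9.30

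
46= 46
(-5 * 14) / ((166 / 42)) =-1470 / 83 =-17.71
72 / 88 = 9 / 11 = 0.82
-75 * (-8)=600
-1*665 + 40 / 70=-4651 / 7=-664.43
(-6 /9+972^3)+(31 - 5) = 2754990220 /3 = 918330073.33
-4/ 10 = -2/ 5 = -0.40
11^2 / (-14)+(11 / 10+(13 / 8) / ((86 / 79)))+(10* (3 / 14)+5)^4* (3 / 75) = 810029359 / 8259440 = 98.07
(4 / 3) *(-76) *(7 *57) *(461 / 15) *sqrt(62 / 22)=-18639152 *sqrt(341) / 165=-2086024.45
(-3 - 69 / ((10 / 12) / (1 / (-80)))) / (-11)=393 / 2200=0.18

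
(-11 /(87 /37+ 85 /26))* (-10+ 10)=0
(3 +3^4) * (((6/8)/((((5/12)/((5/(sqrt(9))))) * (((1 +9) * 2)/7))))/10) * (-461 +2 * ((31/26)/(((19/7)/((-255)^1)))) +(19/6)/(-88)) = -13133472303/2173600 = -6042.27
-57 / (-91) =57 / 91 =0.63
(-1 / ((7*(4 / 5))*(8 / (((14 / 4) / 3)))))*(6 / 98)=-5 / 3136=-0.00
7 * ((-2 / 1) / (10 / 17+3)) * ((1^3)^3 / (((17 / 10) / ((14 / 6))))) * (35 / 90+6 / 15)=-4.22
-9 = -9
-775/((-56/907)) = 702925/56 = 12552.23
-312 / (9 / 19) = -1976 / 3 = -658.67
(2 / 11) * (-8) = -16 / 11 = -1.45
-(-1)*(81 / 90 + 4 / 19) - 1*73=-13659 / 190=-71.89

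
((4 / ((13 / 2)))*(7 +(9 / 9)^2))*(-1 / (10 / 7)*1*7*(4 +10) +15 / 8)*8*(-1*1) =170816 / 65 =2627.94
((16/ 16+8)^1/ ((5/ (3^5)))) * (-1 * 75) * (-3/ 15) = 6561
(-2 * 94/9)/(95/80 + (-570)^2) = -3008/46785771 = -0.00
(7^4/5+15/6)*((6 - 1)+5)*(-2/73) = -9654/73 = -132.25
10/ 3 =3.33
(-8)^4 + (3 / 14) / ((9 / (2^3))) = 86020 / 21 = 4096.19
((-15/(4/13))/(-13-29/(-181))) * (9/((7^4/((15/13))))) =366525/22319696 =0.02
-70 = -70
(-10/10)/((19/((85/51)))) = -5/57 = -0.09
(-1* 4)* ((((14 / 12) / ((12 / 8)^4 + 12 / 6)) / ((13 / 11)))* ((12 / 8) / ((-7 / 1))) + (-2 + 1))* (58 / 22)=175508 / 16159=10.86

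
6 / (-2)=-3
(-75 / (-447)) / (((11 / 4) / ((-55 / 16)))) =-125 / 596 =-0.21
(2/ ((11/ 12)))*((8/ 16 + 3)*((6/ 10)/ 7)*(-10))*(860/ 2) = -30960/ 11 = -2814.55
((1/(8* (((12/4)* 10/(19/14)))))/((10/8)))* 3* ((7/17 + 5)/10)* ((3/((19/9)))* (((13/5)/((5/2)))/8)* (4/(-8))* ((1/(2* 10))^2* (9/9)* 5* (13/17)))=-0.00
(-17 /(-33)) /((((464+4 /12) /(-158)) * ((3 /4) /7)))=-10744 /6567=-1.64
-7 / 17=-0.41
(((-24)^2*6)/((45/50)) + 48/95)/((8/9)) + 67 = 416819/95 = 4387.57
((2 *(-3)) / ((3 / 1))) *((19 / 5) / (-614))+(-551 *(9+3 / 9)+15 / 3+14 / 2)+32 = -23479303 / 4605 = -5098.65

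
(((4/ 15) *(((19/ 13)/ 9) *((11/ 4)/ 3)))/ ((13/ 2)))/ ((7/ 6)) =836/ 159705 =0.01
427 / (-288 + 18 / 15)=-2135 / 1434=-1.49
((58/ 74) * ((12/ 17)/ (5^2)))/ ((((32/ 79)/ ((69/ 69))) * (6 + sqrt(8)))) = 20619/ 1761200- 6873 * sqrt(2)/ 1761200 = 0.01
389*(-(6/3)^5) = -12448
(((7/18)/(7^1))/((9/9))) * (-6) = -1/3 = -0.33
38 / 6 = 19 / 3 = 6.33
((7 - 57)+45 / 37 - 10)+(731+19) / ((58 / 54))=686175 / 1073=639.49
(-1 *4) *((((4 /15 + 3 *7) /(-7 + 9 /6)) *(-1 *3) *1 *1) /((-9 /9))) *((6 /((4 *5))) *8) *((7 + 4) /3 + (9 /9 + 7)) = 6496 /5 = 1299.20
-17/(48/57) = -323/16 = -20.19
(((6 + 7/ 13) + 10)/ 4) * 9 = 1935/ 52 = 37.21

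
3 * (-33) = -99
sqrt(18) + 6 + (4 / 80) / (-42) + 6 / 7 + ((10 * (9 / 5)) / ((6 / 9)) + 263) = 3 * sqrt(2) + 249359 / 840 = 301.10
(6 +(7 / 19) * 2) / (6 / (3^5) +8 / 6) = 5184 / 1045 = 4.96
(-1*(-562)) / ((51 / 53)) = 29786 / 51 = 584.04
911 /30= 30.37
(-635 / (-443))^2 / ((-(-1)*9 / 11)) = 4435475 / 1766241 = 2.51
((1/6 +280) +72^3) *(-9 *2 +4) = -15688183/3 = -5229394.33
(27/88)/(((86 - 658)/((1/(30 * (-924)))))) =3/155034880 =0.00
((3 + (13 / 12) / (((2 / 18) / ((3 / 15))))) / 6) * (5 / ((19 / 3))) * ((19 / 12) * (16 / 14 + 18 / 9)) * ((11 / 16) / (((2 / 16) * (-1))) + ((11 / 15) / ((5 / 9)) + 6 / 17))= -1180839 / 95200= -12.40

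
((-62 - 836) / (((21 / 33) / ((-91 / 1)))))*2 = 256828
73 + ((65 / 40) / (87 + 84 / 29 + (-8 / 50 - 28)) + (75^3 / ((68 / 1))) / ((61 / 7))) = 22421078919 / 28563128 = 784.97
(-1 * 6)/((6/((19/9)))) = -19/9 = -2.11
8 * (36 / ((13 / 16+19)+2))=13.20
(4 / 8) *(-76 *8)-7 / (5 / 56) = -1912 / 5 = -382.40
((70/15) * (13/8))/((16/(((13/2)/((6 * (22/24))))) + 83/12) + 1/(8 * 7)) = 16562/44713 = 0.37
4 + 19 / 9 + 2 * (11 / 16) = 7.49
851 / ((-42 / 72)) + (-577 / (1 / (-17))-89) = 57828 / 7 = 8261.14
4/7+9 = 67/7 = 9.57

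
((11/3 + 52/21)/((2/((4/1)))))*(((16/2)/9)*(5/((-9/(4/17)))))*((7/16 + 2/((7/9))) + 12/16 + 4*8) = -382700/7497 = -51.05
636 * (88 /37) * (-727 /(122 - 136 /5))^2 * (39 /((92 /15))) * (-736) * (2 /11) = -17479511088000 /230917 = -75696077.33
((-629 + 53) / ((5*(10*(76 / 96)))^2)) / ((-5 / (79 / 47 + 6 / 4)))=12400128 / 53021875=0.23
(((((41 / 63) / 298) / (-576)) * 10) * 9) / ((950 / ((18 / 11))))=-0.00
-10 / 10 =-1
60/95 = 12/19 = 0.63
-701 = -701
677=677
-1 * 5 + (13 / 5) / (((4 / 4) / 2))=1 / 5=0.20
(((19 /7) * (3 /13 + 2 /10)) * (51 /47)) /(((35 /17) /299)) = 1515516 /8225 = 184.26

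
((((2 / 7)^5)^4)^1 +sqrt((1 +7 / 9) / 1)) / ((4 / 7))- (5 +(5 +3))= -364764645931154144 / 34196685556119429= -10.67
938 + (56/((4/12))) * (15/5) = 1442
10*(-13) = -130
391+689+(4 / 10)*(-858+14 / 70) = 18422 / 25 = 736.88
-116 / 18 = -58 / 9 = -6.44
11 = 11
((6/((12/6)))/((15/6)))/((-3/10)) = -4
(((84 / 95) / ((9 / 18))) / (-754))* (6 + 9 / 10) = -2898 / 179075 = -0.02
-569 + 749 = 180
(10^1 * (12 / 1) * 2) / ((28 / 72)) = 4320 / 7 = 617.14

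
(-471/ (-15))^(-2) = 25/ 24649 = 0.00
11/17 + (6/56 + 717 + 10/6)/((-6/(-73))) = 74933401/8568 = 8745.73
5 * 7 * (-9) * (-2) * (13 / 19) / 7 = 1170 / 19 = 61.58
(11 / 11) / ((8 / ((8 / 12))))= 1 / 12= 0.08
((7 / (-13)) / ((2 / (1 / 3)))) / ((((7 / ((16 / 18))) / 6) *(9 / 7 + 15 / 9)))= -28 / 1209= -0.02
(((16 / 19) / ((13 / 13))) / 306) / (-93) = -8 / 270351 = -0.00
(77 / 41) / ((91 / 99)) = 1089 / 533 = 2.04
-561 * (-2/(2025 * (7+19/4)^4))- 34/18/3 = -691256227/1097928225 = -0.63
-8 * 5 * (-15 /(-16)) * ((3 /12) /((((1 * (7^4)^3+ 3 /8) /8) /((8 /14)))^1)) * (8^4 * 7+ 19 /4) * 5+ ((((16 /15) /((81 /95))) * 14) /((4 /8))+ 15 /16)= 108388010446757849 /3013635779780976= 35.97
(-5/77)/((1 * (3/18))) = -30/77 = -0.39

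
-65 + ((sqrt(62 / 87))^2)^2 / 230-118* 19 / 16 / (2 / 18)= -9234429539 / 6963480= -1326.12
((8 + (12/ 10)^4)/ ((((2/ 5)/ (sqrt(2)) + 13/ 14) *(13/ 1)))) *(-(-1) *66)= 5817504/ 95825 - 81445056 *sqrt(2)/ 6228625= 42.22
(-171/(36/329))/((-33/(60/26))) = 31255/286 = 109.28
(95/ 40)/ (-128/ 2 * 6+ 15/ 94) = -0.01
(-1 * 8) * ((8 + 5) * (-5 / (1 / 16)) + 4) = 8288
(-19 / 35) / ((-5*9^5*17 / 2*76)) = 1 / 351341550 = 0.00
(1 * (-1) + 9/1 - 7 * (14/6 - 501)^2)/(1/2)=-31332080/9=-3481342.22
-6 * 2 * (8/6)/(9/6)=-32/3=-10.67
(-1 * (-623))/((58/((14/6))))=4361/174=25.06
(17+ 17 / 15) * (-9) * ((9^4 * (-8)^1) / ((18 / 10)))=4758912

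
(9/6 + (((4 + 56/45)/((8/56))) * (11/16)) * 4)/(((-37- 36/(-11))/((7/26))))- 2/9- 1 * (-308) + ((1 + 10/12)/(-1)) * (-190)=9029941/13780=655.29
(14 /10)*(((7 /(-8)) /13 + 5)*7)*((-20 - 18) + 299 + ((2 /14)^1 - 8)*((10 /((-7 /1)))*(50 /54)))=6822007 /520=13119.24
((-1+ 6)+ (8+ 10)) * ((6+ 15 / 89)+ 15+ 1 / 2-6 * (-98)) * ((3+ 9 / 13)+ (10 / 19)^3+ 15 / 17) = 17859879061367 / 269819342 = 66191.99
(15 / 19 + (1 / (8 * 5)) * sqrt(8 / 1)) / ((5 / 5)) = sqrt(2) / 20 + 15 / 19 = 0.86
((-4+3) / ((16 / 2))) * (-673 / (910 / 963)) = 648099 / 7280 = 89.02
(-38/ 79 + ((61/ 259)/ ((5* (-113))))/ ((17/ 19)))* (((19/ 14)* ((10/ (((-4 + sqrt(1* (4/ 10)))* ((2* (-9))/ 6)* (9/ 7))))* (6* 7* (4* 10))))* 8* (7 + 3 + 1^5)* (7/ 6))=-34076275587200/ 454821723- 1703813779360* sqrt(10)/ 454821723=-86768.52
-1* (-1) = 1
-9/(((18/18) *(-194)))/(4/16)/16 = 9/776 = 0.01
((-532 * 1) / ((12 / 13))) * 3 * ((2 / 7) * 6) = -2964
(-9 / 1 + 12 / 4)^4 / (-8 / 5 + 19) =2160 / 29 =74.48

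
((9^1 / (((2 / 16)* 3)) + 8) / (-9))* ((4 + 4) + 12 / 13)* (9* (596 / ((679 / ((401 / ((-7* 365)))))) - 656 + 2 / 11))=46466076517632 / 248082835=187300.65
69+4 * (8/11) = 791/11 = 71.91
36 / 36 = 1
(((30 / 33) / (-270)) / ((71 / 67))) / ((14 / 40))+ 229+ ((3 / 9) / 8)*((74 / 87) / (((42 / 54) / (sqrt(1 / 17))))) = 37*sqrt(17) / 13804+ 33801121 / 147609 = 229.00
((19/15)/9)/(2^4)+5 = 10819/2160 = 5.01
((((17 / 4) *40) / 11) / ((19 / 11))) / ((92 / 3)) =255 / 874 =0.29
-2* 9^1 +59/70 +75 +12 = 69.84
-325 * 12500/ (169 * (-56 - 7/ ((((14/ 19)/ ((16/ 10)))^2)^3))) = 20516357421875/ 674069674122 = 30.44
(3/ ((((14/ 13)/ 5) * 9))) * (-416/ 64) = -10.06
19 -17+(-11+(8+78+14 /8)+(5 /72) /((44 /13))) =249545 /3168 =78.77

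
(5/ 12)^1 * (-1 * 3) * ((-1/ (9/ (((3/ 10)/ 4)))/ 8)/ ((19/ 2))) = 0.00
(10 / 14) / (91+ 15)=5 / 742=0.01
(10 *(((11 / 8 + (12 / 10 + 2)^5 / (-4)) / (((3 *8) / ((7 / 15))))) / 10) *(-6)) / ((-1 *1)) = -14439439 / 1500000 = -9.63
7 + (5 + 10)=22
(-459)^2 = 210681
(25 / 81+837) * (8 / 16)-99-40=22652 / 81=279.65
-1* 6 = -6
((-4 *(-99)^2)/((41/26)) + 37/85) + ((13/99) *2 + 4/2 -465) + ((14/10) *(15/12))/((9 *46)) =-1607597485063/63482760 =-25323.37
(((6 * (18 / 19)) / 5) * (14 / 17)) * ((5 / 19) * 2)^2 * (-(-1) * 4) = 120960 / 116603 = 1.04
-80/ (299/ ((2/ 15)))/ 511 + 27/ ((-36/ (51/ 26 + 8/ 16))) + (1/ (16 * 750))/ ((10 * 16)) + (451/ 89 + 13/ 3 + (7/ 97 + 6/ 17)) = 26426733990482033/ 3311773503360000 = 7.98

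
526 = 526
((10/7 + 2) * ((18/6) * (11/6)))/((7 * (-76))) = -33/931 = -0.04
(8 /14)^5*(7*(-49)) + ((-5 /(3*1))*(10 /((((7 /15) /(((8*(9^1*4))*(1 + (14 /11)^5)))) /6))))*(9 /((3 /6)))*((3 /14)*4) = -32606876916224 /7891499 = -4131899.01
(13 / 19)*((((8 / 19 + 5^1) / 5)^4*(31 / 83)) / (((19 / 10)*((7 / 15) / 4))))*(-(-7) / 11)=1088592121032 / 1073822233825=1.01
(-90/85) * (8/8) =-18/17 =-1.06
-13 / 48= -0.27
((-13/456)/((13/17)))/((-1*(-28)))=-17/12768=-0.00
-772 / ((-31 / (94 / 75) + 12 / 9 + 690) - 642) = -217704 / 6937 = -31.38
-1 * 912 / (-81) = 304 / 27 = 11.26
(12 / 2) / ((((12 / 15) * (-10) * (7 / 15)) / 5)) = -225 / 28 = -8.04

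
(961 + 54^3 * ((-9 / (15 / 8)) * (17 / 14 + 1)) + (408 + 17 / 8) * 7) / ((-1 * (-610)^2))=4.49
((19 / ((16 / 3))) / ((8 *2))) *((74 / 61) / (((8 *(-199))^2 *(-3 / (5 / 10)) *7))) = -703 / 277047328768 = -0.00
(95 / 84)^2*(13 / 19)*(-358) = -1105325 / 3528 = -313.30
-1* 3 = -3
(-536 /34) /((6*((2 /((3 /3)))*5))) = -67 /255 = -0.26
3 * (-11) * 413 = -13629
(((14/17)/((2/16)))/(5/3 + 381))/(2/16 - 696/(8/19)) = -96/9216431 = -0.00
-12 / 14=-6 / 7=-0.86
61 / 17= 3.59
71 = 71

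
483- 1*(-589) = 1072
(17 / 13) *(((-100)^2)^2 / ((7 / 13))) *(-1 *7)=-1700000000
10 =10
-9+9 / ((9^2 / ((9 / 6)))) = -53 / 6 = -8.83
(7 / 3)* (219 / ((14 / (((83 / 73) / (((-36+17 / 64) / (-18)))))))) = 47808 / 2287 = 20.90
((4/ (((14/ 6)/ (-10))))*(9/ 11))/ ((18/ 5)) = -300/ 77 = -3.90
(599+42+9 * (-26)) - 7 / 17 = 6912 / 17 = 406.59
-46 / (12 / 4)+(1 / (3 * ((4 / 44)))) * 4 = -0.67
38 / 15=2.53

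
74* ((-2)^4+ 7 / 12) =7363 / 6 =1227.17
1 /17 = 0.06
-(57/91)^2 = -3249/8281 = -0.39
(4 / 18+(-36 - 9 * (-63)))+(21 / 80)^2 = 30602369 / 57600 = 531.29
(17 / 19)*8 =136 / 19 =7.16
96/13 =7.38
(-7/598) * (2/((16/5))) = -35/4784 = -0.01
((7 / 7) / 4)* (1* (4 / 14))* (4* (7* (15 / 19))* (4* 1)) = 120 / 19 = 6.32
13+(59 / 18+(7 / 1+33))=56.28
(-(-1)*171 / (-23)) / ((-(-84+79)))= -171 / 115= -1.49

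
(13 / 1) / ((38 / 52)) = 338 / 19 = 17.79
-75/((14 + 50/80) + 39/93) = -18600/3731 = -4.99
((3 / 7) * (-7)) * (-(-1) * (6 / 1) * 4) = -72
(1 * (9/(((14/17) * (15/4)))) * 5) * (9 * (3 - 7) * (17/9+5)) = -25296/7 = -3613.71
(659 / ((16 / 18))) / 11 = 5931 / 88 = 67.40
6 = 6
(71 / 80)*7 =497 / 80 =6.21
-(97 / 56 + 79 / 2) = -2309 / 56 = -41.23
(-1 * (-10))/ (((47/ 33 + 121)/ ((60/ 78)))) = 165/ 2626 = 0.06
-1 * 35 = -35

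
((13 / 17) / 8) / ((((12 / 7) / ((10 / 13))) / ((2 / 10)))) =7 / 816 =0.01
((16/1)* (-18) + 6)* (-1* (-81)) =-22842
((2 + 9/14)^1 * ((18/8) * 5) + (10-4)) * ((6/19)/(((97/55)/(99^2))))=3235947165/51604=62707.29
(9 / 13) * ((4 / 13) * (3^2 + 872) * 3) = 95148 / 169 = 563.01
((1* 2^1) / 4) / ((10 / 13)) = 13 / 20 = 0.65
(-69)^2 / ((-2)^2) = 4761 / 4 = 1190.25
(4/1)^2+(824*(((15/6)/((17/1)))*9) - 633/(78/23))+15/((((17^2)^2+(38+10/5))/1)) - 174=27550319013/36933962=745.93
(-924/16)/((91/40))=-330/13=-25.38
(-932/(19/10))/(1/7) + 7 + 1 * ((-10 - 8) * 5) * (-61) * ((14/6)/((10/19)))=397334/19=20912.32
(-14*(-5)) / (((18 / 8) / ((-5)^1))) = -1400 / 9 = -155.56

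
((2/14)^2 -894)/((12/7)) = -43805/84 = -521.49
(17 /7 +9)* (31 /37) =9.58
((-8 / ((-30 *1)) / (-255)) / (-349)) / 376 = 1 / 125482950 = 0.00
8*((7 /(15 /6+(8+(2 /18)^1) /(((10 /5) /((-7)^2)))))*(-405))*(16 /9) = -362880 /1811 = -200.38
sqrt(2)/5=0.28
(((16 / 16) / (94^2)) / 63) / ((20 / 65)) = 13 / 2226672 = 0.00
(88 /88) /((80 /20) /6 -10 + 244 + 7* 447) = 3 /10091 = 0.00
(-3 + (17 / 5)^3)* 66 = 299508 / 125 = 2396.06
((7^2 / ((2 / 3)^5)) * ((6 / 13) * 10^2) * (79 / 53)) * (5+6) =776038725 / 2756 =281581.54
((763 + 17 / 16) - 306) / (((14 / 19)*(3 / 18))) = 59679 / 16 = 3729.94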